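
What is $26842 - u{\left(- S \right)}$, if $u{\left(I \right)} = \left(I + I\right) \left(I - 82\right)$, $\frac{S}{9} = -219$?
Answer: $-7419596$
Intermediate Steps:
$S = -1971$ ($S = 9 \left(-219\right) = -1971$)
$u{\left(I \right)} = 2 I \left(-82 + I\right)$ ($u{\left(I \right)} = 2 I \left(I - 82\right) = 2 I \left(-82 + I\right)$)
$26842 - u{\left(- S \right)} = 26842 - 2 \left(\left(-1\right) \left(-1971\right)\right) \left(-82 - -1971\right) = 26842 - 2 \cdot 1971 \left(-82 + 1971\right) = 26842 - 2 \cdot 1971 \cdot 1889 = 26842 - 7446438 = -7419596$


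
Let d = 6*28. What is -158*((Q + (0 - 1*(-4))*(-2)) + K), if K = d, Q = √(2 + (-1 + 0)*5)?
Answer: -25280 - 158*I*√3 ≈ -25280.0 - 273.66*I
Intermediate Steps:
Q = I*√3 (Q = √(2 - 1*5) = √(2 - 5) = √(-3) = I*√3 ≈ 1.732*I)
d = 168
K = 168
-158*((Q + (0 - 1*(-4))*(-2)) + K) = -158*((I*√3 + (0 - 1*(-4))*(-2)) + 168) = -158*((I*√3 + (0 + 4)*(-2)) + 168) = -158*((I*√3 + 4*(-2)) + 168) = -158*((I*√3 - 8) + 168) = -158*((-8 + I*√3) + 168) = -158*(160 + I*√3) = -25280 - 158*I*√3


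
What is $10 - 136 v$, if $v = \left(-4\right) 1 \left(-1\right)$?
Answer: $-534$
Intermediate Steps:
$v = 4$ ($v = \left(-4\right) \left(-1\right) = 4$)
$10 - 136 v = 10 - 544 = -534$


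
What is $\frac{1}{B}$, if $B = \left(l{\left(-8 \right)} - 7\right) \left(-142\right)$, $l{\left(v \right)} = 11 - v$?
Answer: $- \frac{1}{1704} \approx -0.00058685$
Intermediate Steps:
$B = -1704$ ($B = \left(\left(11 - -8\right) - 7\right) \left(-142\right) = \left(\left(11 + 8\right) - 7\right) \left(-142\right) = \left(19 - 7\right) \left(-142\right) = 12 \left(-142\right) = -1704$)
$\frac{1}{B} = \frac{1}{-1704} = - \frac{1}{1704}$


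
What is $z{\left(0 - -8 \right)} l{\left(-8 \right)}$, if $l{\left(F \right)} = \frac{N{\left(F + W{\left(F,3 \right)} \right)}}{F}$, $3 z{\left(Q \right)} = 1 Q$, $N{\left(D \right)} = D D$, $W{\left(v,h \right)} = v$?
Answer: $- \frac{256}{3} \approx -85.333$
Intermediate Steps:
$N{\left(D \right)} = D^{2}$
$z{\left(Q \right)} = \frac{Q}{3}$ ($z{\left(Q \right)} = \frac{1 Q}{3} = \frac{Q}{3}$)
$l{\left(F \right)} = 4 F$ ($l{\left(F \right)} = \frac{\left(F + F\right)^{2}}{F} = \frac{\left(2 F\right)^{2}}{F} = \frac{4 F^{2}}{F} = 4 F$)
$z{\left(0 - -8 \right)} l{\left(-8 \right)} = \frac{0 - -8}{3} \cdot 4 \left(-8\right) = \frac{0 + 8}{3} \left(-32\right) = \frac{1}{3} \cdot 8 \left(-32\right) = \frac{8}{3} \left(-32\right) = - \frac{256}{3}$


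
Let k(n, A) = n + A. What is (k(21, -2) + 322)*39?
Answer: 13299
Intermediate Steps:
k(n, A) = A + n
(k(21, -2) + 322)*39 = ((-2 + 21) + 322)*39 = (19 + 322)*39 = 341*39 = 13299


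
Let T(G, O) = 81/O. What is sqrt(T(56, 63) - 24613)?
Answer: I*sqrt(1205974)/7 ≈ 156.88*I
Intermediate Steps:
sqrt(T(56, 63) - 24613) = sqrt(81/63 - 24613) = sqrt(81*(1/63) - 24613) = sqrt(9/7 - 24613) = sqrt(-172282/7) = I*sqrt(1205974)/7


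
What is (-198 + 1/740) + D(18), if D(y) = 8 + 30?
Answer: -118399/740 ≈ -160.00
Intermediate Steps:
D(y) = 38
(-198 + 1/740) + D(18) = (-198 + 1/740) + 38 = -146519/740 + 38 = -118399/740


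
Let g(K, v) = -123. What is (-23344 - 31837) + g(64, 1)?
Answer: -55304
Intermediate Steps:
(-23344 - 31837) + g(64, 1) = (-23344 - 31837) - 123 = -55181 - 123 = -55304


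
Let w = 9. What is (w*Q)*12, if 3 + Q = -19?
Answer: -2376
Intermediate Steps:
Q = -22 (Q = -3 - 19 = -22)
(w*Q)*12 = (9*(-22))*12 = -198*12 = -2376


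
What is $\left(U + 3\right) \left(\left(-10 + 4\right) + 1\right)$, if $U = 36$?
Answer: $-195$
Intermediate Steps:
$\left(U + 3\right) \left(\left(-10 + 4\right) + 1\right) = \left(36 + 3\right) \left(\left(-10 + 4\right) + 1\right) = 39 \left(-6 + 1\right) = 39 \left(-5\right) = -195$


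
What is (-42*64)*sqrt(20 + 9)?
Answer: -2688*sqrt(29) ≈ -14475.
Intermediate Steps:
(-42*64)*sqrt(20 + 9) = -2688*sqrt(29)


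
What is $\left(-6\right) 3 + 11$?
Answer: $-7$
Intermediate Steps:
$\left(-6\right) 3 + 11 = -18 + 11 = -7$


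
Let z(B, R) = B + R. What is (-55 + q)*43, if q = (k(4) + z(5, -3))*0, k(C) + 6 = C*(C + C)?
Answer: -2365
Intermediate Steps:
k(C) = -6 + 2*C**2 (k(C) = -6 + C*(C + C) = -6 + C*(2*C) = -6 + 2*C**2)
q = 0 (q = ((-6 + 2*4**2) + (5 - 3))*0 = ((-6 + 2*16) + 2)*0 = ((-6 + 32) + 2)*0 = (26 + 2)*0 = 28*0 = 0)
(-55 + q)*43 = (-55 + 0)*43 = -55*43 = -2365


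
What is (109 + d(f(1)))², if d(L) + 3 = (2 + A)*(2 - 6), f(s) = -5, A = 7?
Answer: 4900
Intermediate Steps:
d(L) = -39 (d(L) = -3 + (2 + 7)*(2 - 6) = -3 + 9*(-4) = -3 - 36 = -39)
(109 + d(f(1)))² = (109 - 39)² = 70² = 4900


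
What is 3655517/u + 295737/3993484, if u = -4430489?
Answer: -13287989125835/17693086933676 ≈ -0.75103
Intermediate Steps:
3655517/u + 295737/3993484 = 3655517/(-4430489) + 295737/3993484 = 3655517*(-1/4430489) + 295737*(1/3993484) = -3655517/4430489 + 295737/3993484 = -13287989125835/17693086933676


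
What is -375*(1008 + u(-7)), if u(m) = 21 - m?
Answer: -388500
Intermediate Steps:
-375*(1008 + u(-7)) = -375*(1008 + (21 - 1*(-7))) = -375*(1008 + (21 + 7)) = -375*(1008 + 28) = -375*1036 = -388500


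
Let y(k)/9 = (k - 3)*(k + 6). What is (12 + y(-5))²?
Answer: 3600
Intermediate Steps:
y(k) = 9*(-3 + k)*(6 + k) (y(k) = 9*((k - 3)*(k + 6)) = 9*((-3 + k)*(6 + k)) = 9*(-3 + k)*(6 + k))
(12 + y(-5))² = (12 + (-162 + 9*(-5)² + 27*(-5)))² = (12 + (-162 + 9*25 - 135))² = (12 + (-162 + 225 - 135))² = (12 - 72)² = (-60)² = 3600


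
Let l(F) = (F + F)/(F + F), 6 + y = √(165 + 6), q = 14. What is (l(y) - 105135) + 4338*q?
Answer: -44402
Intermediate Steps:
y = -6 + 3*√19 (y = -6 + √(165 + 6) = -6 + √171 = -6 + 3*√19 ≈ 7.0767)
l(F) = 1 (l(F) = (2*F)/((2*F)) = (2*F)*(1/(2*F)) = 1)
(l(y) - 105135) + 4338*q = (1 - 105135) + 4338*14 = -105134 + 60732 = -44402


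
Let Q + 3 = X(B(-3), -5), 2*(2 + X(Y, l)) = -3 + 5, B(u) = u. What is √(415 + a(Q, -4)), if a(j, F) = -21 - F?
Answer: √398 ≈ 19.950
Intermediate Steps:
X(Y, l) = -1 (X(Y, l) = -2 + (-3 + 5)/2 = -2 + (½)*2 = -2 + 1 = -1)
Q = -4 (Q = -3 - 1 = -4)
√(415 + a(Q, -4)) = √(415 + (-21 - 1*(-4))) = √(415 + (-21 + 4)) = √(415 - 17) = √398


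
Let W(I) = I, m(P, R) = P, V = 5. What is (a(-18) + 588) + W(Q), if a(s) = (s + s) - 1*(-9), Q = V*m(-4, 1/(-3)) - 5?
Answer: 536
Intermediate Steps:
Q = -25 (Q = 5*(-4) - 5 = -20 - 5 = -25)
a(s) = 9 + 2*s (a(s) = 2*s + 9 = 9 + 2*s)
(a(-18) + 588) + W(Q) = ((9 + 2*(-18)) + 588) - 25 = ((9 - 36) + 588) - 25 = (-27 + 588) - 25 = 561 - 25 = 536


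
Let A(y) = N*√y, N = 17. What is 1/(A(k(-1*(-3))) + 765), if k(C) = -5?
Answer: 9/6902 - I*√5/34510 ≈ 0.001304 - 6.4795e-5*I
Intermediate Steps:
A(y) = 17*√y
1/(A(k(-1*(-3))) + 765) = 1/(17*√(-5) + 765) = 1/(17*(I*√5) + 765) = 1/(17*I*√5 + 765) = 1/(765 + 17*I*√5)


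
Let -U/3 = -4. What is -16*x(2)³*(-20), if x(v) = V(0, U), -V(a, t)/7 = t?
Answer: -189665280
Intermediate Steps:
U = 12 (U = -3*(-4) = 12)
V(a, t) = -7*t
x(v) = -84 (x(v) = -7*12 = -84)
-16*x(2)³*(-20) = -16*(-84)³*(-20) = -16*(-592704)*(-20) = 9483264*(-20) = -189665280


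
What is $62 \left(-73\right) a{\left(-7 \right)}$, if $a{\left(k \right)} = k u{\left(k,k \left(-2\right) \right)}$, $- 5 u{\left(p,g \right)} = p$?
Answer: $\frac{221774}{5} \approx 44355.0$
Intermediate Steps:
$u{\left(p,g \right)} = - \frac{p}{5}$
$a{\left(k \right)} = - \frac{k^{2}}{5}$ ($a{\left(k \right)} = k \left(- \frac{k}{5}\right) = - \frac{k^{2}}{5}$)
$62 \left(-73\right) a{\left(-7 \right)} = 62 \left(-73\right) \left(- \frac{\left(-7\right)^{2}}{5}\right) = - 4526 \left(\left(- \frac{1}{5}\right) 49\right) = \left(-4526\right) \left(- \frac{49}{5}\right) = \frac{221774}{5}$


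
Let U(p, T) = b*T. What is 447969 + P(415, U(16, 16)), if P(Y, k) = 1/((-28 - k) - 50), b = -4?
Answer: 6271565/14 ≈ 4.4797e+5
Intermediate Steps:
U(p, T) = -4*T
P(Y, k) = 1/(-78 - k)
447969 + P(415, U(16, 16)) = 447969 - 1/(78 - 4*16) = 447969 - 1/(78 - 64) = 447969 - 1/14 = 6271565/14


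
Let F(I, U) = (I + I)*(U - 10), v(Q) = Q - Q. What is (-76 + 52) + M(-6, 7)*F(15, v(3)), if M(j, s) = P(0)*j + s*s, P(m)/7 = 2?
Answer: 10476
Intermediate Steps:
P(m) = 14 (P(m) = 7*2 = 14)
v(Q) = 0
F(I, U) = 2*I*(-10 + U) (F(I, U) = (2*I)*(-10 + U) = 2*I*(-10 + U))
M(j, s) = s² + 14*j (M(j, s) = 14*j + s*s = 14*j + s² = s² + 14*j)
(-76 + 52) + M(-6, 7)*F(15, v(3)) = (-76 + 52) + (7² + 14*(-6))*(2*15*(-10 + 0)) = -24 + (49 - 84)*(2*15*(-10)) = -24 - 35*(-300) = -24 + 10500 = 10476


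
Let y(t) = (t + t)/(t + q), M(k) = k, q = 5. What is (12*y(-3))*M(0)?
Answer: 0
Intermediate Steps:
y(t) = 2*t/(5 + t) (y(t) = (t + t)/(t + 5) = (2*t)/(5 + t) = 2*t/(5 + t))
(12*y(-3))*M(0) = (12*(2*(-3)/(5 - 3)))*0 = (12*(2*(-3)/2))*0 = (12*(2*(-3)*(½)))*0 = (12*(-3))*0 = -36*0 = 0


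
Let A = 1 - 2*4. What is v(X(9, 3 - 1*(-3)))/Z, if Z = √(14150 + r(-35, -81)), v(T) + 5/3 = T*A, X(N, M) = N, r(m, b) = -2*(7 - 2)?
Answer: -97*√3535/10605 ≈ -0.54382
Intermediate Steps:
r(m, b) = -10 (r(m, b) = -2*5 = -10)
A = -7 (A = 1 - 8 = -7)
v(T) = -5/3 - 7*T (v(T) = -5/3 + T*(-7) = -5/3 - 7*T)
Z = 2*√3535 (Z = √(14150 - 10) = √14140 = 2*√3535 ≈ 118.91)
v(X(9, 3 - 1*(-3)))/Z = (-5/3 - 7*9)/((2*√3535)) = (-5/3 - 63)*(√3535/7070) = -97*√3535/10605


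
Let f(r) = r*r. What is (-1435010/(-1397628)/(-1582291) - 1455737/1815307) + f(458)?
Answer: 421043854578204231855779/2007234149936892318 ≈ 2.0976e+5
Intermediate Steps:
f(r) = r**2
(-1435010/(-1397628)/(-1582291) - 1455737/1815307) + f(458) = (-1435010/(-1397628)/(-1582291) - 1455737/1815307) + 458**2 = (-1435010*(-1/1397628)*(-1/1582291) - 1455737*1/1815307) + 209764 = ((717505/698814)*(-1/1582291) - 1455737/1815307) + 209764 = (-717505/1105727102874 - 1455737/1815307) + 209764 = -1609649158048337173/2007234149936892318 + 209764 = 421043854578204231855779/2007234149936892318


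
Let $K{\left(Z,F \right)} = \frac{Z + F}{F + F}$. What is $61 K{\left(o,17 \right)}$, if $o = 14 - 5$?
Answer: $\frac{793}{17} \approx 46.647$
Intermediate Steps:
$o = 9$ ($o = 14 - 5 = 9$)
$K{\left(Z,F \right)} = \frac{F + Z}{2 F}$
$61 K{\left(o,17 \right)} = 61 \frac{17 + 9}{2 \cdot 17} = 61 \cdot \frac{1}{2} \cdot \frac{1}{17} \cdot 26 = 61 \cdot \frac{13}{17} = \frac{793}{17}$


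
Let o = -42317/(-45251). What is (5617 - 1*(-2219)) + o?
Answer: 354629153/45251 ≈ 7836.9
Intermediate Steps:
o = 42317/45251 (o = -42317*(-1/45251) = 42317/45251 ≈ 0.93516)
(5617 - 1*(-2219)) + o = (5617 - 1*(-2219)) + 42317/45251 = (5617 + 2219) + 42317/45251 = 7836 + 42317/45251 = 354629153/45251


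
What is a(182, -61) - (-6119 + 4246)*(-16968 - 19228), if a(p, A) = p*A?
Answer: -67806210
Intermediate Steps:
a(p, A) = A*p
a(182, -61) - (-6119 + 4246)*(-16968 - 19228) = -61*182 - (-6119 + 4246)*(-16968 - 19228) = -11102 - (-1873)*(-36196) = -11102 - 1*67795108 = -11102 - 67795108 = -67806210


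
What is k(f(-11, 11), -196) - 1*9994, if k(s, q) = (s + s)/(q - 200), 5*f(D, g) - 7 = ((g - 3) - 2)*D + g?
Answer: -1649002/165 ≈ -9994.0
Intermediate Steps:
f(D, g) = 7/5 + g/5 + D*(-5 + g)/5 (f(D, g) = 7/5 + (((g - 3) - 2)*D + g)/5 = 7/5 + (((-3 + g) - 2)*D + g)/5 = 7/5 + ((-5 + g)*D + g)/5 = 7/5 + (D*(-5 + g) + g)/5 = 7/5 + (g + D*(-5 + g))/5 = 7/5 + (g/5 + D*(-5 + g)/5) = 7/5 + g/5 + D*(-5 + g)/5)
k(s, q) = 2*s/(-200 + q) (k(s, q) = (2*s)/(-200 + q) = 2*s/(-200 + q))
k(f(-11, 11), -196) - 1*9994 = 2*(7/5 - 1*(-11) + (⅕)*11 + (⅕)*(-11)*11)/(-200 - 196) - 1*9994 = 2*(7/5 + 11 + 11/5 - 121/5)/(-396) - 9994 = 2*(-48/5)*(-1/396) - 9994 = 8/165 - 9994 = -1649002/165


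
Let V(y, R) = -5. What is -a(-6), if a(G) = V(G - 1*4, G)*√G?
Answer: 5*I*√6 ≈ 12.247*I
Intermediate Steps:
a(G) = -5*√G
-a(-6) = -(-5)*√(-6) = -(-5)*I*√6 = 5*I*√6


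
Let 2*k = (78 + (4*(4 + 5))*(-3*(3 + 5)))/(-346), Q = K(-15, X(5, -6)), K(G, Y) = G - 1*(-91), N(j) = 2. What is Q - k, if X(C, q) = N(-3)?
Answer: 25903/346 ≈ 74.864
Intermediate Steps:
X(C, q) = 2
K(G, Y) = 91 + G (K(G, Y) = G + 91 = 91 + G)
Q = 76 (Q = 91 - 15 = 76)
k = 393/346 (k = ((78 + (4*(4 + 5))*(-3*(3 + 5)))/(-346))/2 = ((78 + (4*9)*(-3*8))*(-1/346))/2 = ((78 + 36*(-24))*(-1/346))/2 = ((78 - 864)*(-1/346))/2 = (-786*(-1/346))/2 = (1/2)*(393/173) = 393/346 ≈ 1.1358)
Q - k = 76 - 1*393/346 = 76 - 393/346 = 25903/346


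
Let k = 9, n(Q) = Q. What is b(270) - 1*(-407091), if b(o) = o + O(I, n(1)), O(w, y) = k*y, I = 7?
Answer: 407370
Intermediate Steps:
O(w, y) = 9*y
b(o) = 9 + o (b(o) = o + 9*1 = o + 9 = 9 + o)
b(270) - 1*(-407091) = (9 + 270) - 1*(-407091) = 279 + 407091 = 407370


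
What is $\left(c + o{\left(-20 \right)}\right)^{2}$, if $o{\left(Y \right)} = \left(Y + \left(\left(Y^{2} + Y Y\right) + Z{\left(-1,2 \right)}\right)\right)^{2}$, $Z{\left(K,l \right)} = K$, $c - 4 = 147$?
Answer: $368439288064$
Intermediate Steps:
$c = 151$ ($c = 4 + 147 = 151$)
$o{\left(Y \right)} = \left(-1 + Y + 2 Y^{2}\right)^{2}$ ($o{\left(Y \right)} = \left(Y - \left(1 - Y^{2} - Y Y\right)\right)^{2} = \left(Y + \left(\left(Y^{2} + Y^{2}\right) - 1\right)\right)^{2} = \left(Y + \left(2 Y^{2} - 1\right)\right)^{2} = \left(Y + \left(-1 + 2 Y^{2}\right)\right)^{2} = \left(-1 + Y + 2 Y^{2}\right)^{2}$)
$\left(c + o{\left(-20 \right)}\right)^{2} = \left(151 + \left(-1 - 20 + 2 \left(-20\right)^{2}\right)^{2}\right)^{2} = \left(151 + \left(-1 - 20 + 2 \cdot 400\right)^{2}\right)^{2} = \left(151 + \left(-1 - 20 + 800\right)^{2}\right)^{2} = \left(151 + 779^{2}\right)^{2} = \left(151 + 606841\right)^{2} = 606992^{2} = 368439288064$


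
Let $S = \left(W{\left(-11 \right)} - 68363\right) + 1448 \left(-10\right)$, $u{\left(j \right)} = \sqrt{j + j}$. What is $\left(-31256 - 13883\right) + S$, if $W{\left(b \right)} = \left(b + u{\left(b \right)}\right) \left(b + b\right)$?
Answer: $-127740 - 22 i \sqrt{22} \approx -1.2774 \cdot 10^{5} - 103.19 i$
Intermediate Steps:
$u{\left(j \right)} = \sqrt{2} \sqrt{j}$ ($u{\left(j \right)} = \sqrt{2 j} = \sqrt{2} \sqrt{j}$)
$W{\left(b \right)} = 2 b \left(b + \sqrt{2} \sqrt{b}\right)$ ($W{\left(b \right)} = \left(b + \sqrt{2} \sqrt{b}\right) \left(b + b\right) = \left(b + \sqrt{2} \sqrt{b}\right) 2 b = 2 b \left(b + \sqrt{2} \sqrt{b}\right)$)
$S = -82601 - 22 i \sqrt{22}$ ($S = \left(2 \left(-11\right) \left(-11 + \sqrt{2} \sqrt{-11}\right) - 68363\right) + 1448 \left(-10\right) = \left(2 \left(-11\right) \left(-11 + \sqrt{2} i \sqrt{11}\right) - 68363\right) - 14480 = \left(2 \left(-11\right) \left(-11 + i \sqrt{22}\right) - 68363\right) - 14480 = \left(\left(242 - 22 i \sqrt{22}\right) - 68363\right) - 14480 = \left(-68121 - 22 i \sqrt{22}\right) - 14480 = -82601 - 22 i \sqrt{22} \approx -82601.0 - 103.19 i$)
$\left(-31256 - 13883\right) + S = \left(-31256 - 13883\right) - \left(82601 + 22 i \sqrt{22}\right) = -45139 - \left(82601 + 22 i \sqrt{22}\right) = -127740 - 22 i \sqrt{22}$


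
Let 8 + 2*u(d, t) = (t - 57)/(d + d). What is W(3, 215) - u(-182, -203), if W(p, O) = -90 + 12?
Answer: -1041/14 ≈ -74.357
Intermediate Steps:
W(p, O) = -78
u(d, t) = -4 + (-57 + t)/(4*d) (u(d, t) = -4 + ((t - 57)/(d + d))/2 = -4 + ((-57 + t)/((2*d)))/2 = -4 + ((-57 + t)*(1/(2*d)))/2 = -4 + ((-57 + t)/(2*d))/2 = -4 + (-57 + t)/(4*d))
W(3, 215) - u(-182, -203) = -78 - (-57 - 203 - 16*(-182))/(4*(-182)) = -78 - (-1)*(-57 - 203 + 2912)/(4*182) = -78 - (-1)*2652/(4*182) = -78 - 1*(-51/14) = -78 + 51/14 = -1041/14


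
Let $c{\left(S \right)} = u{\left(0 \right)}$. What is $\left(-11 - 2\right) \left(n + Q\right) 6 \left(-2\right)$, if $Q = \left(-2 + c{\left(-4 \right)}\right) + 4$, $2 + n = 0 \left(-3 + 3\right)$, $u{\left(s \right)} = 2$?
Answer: $312$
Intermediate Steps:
$c{\left(S \right)} = 2$
$n = -2$ ($n = -2 + 0 \left(-3 + 3\right) = -2 + 0 \cdot 0 = -2 + 0 = -2$)
$Q = 4$ ($Q = \left(-2 + 2\right) + 4 = 0 + 4 = 4$)
$\left(-11 - 2\right) \left(n + Q\right) 6 \left(-2\right) = \left(-11 - 2\right) \left(-2 + 4\right) 6 \left(-2\right) = \left(-11 - 2\right) 2 \left(-12\right) = \left(-13\right) \left(-24\right) = 312$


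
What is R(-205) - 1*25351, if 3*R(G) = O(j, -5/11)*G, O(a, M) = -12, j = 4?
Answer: -24531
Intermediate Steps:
R(G) = -4*G (R(G) = (-12*G)/3 = -4*G)
R(-205) - 1*25351 = -4*(-205) - 1*25351 = 820 - 25351 = -24531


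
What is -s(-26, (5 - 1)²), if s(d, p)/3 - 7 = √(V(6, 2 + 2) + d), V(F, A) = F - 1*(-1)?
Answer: -21 - 3*I*√19 ≈ -21.0 - 13.077*I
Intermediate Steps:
V(F, A) = 1 + F (V(F, A) = F + 1 = 1 + F)
s(d, p) = 21 + 3*√(7 + d) (s(d, p) = 21 + 3*√((1 + 6) + d) = 21 + 3*√(7 + d))
-s(-26, (5 - 1)²) = -(21 + 3*√(7 - 26)) = -(21 + 3*√(-19)) = -(21 + 3*(I*√19)) = -(21 + 3*I*√19) = -21 - 3*I*√19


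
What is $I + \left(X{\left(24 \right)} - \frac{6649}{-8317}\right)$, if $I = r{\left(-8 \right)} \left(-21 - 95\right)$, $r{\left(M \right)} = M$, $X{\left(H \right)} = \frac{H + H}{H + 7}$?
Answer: $\frac{239868791}{257827} \approx 930.35$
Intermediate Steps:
$X{\left(H \right)} = \frac{2 H}{7 + H}$
$I = 928$ ($I = - 8 \left(-21 - 95\right) = \left(-8\right) \left(-116\right) = 928$)
$I + \left(X{\left(24 \right)} - \frac{6649}{-8317}\right) = 928 - \left(- \frac{6649}{8317} - \frac{48}{7 + 24}\right) = 928 + \left(2 \cdot 24 \cdot \frac{1}{31} - 6649 \left(- \frac{1}{8317}\right)\right) = 928 - \left(- \frac{6649}{8317} - \frac{48}{31}\right) = 928 + \left(\frac{48}{31} + \frac{6649}{8317}\right) = 928 + \frac{605335}{257827} = \frac{239868791}{257827}$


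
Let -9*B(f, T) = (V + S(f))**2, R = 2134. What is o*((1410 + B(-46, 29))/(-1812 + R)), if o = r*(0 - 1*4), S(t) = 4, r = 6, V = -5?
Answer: -50756/483 ≈ -105.08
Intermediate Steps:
B(f, T) = -1/9 (B(f, T) = -(-5 + 4)**2/9 = -1/9*(-1)**2 = -1/9*1 = -1/9)
o = -24 (o = 6*(0 - 1*4) = 6*(0 - 4) = 6*(-4) = -24)
o*((1410 + B(-46, 29))/(-1812 + R)) = -24*(1410 - 1/9)/(-1812 + 2134) = -101512/(3*322) = -24*12689/2898 = -50756/483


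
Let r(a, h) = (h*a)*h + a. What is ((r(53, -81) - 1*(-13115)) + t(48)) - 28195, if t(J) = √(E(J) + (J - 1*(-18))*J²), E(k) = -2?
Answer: 332706 + √152062 ≈ 3.3310e+5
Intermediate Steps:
r(a, h) = a + a*h² (r(a, h) = (a*h)*h + a = a*h² + a = a + a*h²)
t(J) = √(-2 + J²*(18 + J)) (t(J) = √(-2 + (J - 1*(-18))*J²) = √(-2 + (J + 18)*J²) = √(-2 + (18 + J)*J²) = √(-2 + J²*(18 + J)))
((r(53, -81) - 1*(-13115)) + t(48)) - 28195 = ((53*(1 + (-81)²) - 1*(-13115)) + √(-2 + 48³ + 18*48²)) - 28195 = ((53*(1 + 6561) + 13115) + √(-2 + 110592 + 18*2304)) - 28195 = ((53*6562 + 13115) + √(-2 + 110592 + 41472)) - 28195 = ((347786 + 13115) + √152062) - 28195 = (360901 + √152062) - 28195 = 332706 + √152062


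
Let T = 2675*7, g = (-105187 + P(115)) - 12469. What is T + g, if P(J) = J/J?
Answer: -98930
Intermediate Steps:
P(J) = 1
g = -117655 (g = (-105187 + 1) - 12469 = -105186 - 12469 = -117655)
T = 18725
T + g = 18725 - 117655 = -98930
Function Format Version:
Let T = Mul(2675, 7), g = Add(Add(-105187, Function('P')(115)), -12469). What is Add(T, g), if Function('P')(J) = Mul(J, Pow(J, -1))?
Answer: -98930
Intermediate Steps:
Function('P')(J) = 1
g = -117655 (g = Add(Add(-105187, 1), -12469) = Add(-105186, -12469) = -117655)
T = 18725
Add(T, g) = Add(18725, -117655) = -98930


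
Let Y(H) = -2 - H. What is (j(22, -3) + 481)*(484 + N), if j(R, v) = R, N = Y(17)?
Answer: 233895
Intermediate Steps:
N = -19 (N = -2 - 1*17 = -2 - 17 = -19)
(j(22, -3) + 481)*(484 + N) = (22 + 481)*(484 - 19) = 503*465 = 233895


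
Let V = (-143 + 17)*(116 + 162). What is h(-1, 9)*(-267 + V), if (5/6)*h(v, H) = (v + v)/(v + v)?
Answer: -42354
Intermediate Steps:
h(v, H) = 6/5 (h(v, H) = 6*((v + v)/(v + v))/5 = 6*((2*v)/((2*v)))/5 = 6*((2*v)*(1/(2*v)))/5 = (6/5)*1 = 6/5)
V = -35028 (V = -126*278 = -35028)
h(-1, 9)*(-267 + V) = 6*(-267 - 35028)/5 = (6/5)*(-35295) = -42354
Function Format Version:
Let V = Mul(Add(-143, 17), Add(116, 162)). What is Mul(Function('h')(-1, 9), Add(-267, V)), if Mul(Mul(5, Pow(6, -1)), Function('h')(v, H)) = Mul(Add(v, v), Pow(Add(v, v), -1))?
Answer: -42354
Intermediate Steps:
Function('h')(v, H) = Rational(6, 5) (Function('h')(v, H) = Mul(Rational(6, 5), Mul(Add(v, v), Pow(Add(v, v), -1))) = Mul(Rational(6, 5), Mul(Mul(2, v), Pow(Mul(2, v), -1))) = Mul(Rational(6, 5), Mul(Mul(2, v), Mul(Rational(1, 2), Pow(v, -1)))) = Mul(Rational(6, 5), 1) = Rational(6, 5))
V = -35028 (V = Mul(-126, 278) = -35028)
Mul(Function('h')(-1, 9), Add(-267, V)) = Mul(Rational(6, 5), Add(-267, -35028)) = Mul(Rational(6, 5), -35295) = -42354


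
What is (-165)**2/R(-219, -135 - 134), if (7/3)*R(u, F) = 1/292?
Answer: 18549300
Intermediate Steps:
R(u, F) = 3/2044 (R(u, F) = (3/7)/292 = (3/7)*(1/292) = 3/2044)
(-165)**2/R(-219, -135 - 134) = (-165)**2/(3/2044) = 27225*(2044/3) = 18549300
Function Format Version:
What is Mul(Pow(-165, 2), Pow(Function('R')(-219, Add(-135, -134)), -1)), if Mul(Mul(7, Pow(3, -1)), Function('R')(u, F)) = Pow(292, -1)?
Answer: 18549300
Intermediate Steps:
Function('R')(u, F) = Rational(3, 2044) (Function('R')(u, F) = Mul(Rational(3, 7), Pow(292, -1)) = Mul(Rational(3, 7), Rational(1, 292)) = Rational(3, 2044))
Mul(Pow(-165, 2), Pow(Function('R')(-219, Add(-135, -134)), -1)) = Mul(Pow(-165, 2), Pow(Rational(3, 2044), -1)) = Mul(27225, Rational(2044, 3)) = 18549300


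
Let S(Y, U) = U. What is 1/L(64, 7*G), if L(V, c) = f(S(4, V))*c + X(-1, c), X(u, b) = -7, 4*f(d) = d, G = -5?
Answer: -1/567 ≈ -0.0017637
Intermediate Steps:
f(d) = d/4
L(V, c) = -7 + V*c/4 (L(V, c) = (V/4)*c - 7 = V*c/4 - 7 = -7 + V*c/4)
1/L(64, 7*G) = 1/(-7 + (¼)*64*(7*(-5))) = 1/(-7 + (¼)*64*(-35)) = 1/(-7 - 560) = 1/(-567) = -1/567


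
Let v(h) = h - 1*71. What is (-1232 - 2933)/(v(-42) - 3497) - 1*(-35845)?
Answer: 25880923/722 ≈ 35846.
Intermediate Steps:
v(h) = -71 + h (v(h) = h - 71 = -71 + h)
(-1232 - 2933)/(v(-42) - 3497) - 1*(-35845) = (-1232 - 2933)/((-71 - 42) - 3497) - 1*(-35845) = -4165/(-113 - 3497) + 35845 = -4165/(-3610) + 35845 = -4165*(-1/3610) + 35845 = 833/722 + 35845 = 25880923/722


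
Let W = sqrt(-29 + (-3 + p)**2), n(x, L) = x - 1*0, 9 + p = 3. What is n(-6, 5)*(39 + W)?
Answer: -234 - 12*sqrt(13) ≈ -277.27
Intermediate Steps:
p = -6 (p = -9 + 3 = -6)
n(x, L) = x (n(x, L) = x + 0 = x)
W = 2*sqrt(13) (W = sqrt(-29 + (-3 - 6)**2) = sqrt(-29 + (-9)**2) = sqrt(-29 + 81) = sqrt(52) = 2*sqrt(13) ≈ 7.2111)
n(-6, 5)*(39 + W) = -6*(39 + 2*sqrt(13)) = -234 - 12*sqrt(13)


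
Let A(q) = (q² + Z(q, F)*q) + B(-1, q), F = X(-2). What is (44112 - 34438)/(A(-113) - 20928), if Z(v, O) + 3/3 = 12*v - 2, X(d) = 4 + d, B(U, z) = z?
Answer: 9674/145295 ≈ 0.066582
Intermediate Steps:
F = 2 (F = 4 - 2 = 2)
Z(v, O) = -3 + 12*v (Z(v, O) = -1 + (12*v - 2) = -1 + (-2 + 12*v) = -3 + 12*v)
A(q) = q + q² + q*(-3 + 12*q) (A(q) = (q² + (-3 + 12*q)*q) + q = (q² + q*(-3 + 12*q)) + q = q + q² + q*(-3 + 12*q))
(44112 - 34438)/(A(-113) - 20928) = (44112 - 34438)/(-113*(-2 + 13*(-113)) - 20928) = 9674/(-113*(-2 - 1469) - 20928) = 9674/(-113*(-1471) - 20928) = 9674/(166223 - 20928) = 9674/145295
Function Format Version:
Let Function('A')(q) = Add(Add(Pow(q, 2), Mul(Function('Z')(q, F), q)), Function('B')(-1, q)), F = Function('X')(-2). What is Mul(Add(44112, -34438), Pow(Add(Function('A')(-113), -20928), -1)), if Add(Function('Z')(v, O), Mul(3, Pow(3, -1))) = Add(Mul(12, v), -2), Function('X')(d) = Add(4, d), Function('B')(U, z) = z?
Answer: Rational(9674, 145295) ≈ 0.066582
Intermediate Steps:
F = 2 (F = Add(4, -2) = 2)
Function('Z')(v, O) = Add(-3, Mul(12, v)) (Function('Z')(v, O) = Add(-1, Add(Mul(12, v), -2)) = Add(-1, Add(-2, Mul(12, v))) = Add(-3, Mul(12, v)))
Function('A')(q) = Add(q, Pow(q, 2), Mul(q, Add(-3, Mul(12, q)))) (Function('A')(q) = Add(Add(Pow(q, 2), Mul(Add(-3, Mul(12, q)), q)), q) = Add(Add(Pow(q, 2), Mul(q, Add(-3, Mul(12, q)))), q) = Add(q, Pow(q, 2), Mul(q, Add(-3, Mul(12, q)))))
Mul(Add(44112, -34438), Pow(Add(Function('A')(-113), -20928), -1)) = Mul(Add(44112, -34438), Pow(Add(Mul(-113, Add(-2, Mul(13, -113))), -20928), -1)) = Mul(9674, Pow(Add(Mul(-113, Add(-2, -1469)), -20928), -1)) = Mul(9674, Pow(Add(Mul(-113, -1471), -20928), -1)) = Mul(9674, Pow(Add(166223, -20928), -1)) = Mul(9674, Pow(145295, -1)) = Mul(9674, Rational(1, 145295)) = Rational(9674, 145295)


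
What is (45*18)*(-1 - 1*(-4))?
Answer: 2430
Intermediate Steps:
(45*18)*(-1 - 1*(-4)) = 810*(-1 + 4) = 810*3 = 2430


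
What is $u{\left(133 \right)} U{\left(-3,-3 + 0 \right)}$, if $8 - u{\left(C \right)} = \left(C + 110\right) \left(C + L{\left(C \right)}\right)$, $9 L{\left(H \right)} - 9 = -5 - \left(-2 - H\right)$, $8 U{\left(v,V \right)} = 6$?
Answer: $-27048$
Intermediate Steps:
$U{\left(v,V \right)} = \frac{3}{4}$ ($U{\left(v,V \right)} = \frac{1}{8} \cdot 6 = \frac{3}{4}$)
$L{\left(H \right)} = \frac{2}{3} + \frac{H}{9}$ ($L{\left(H \right)} = 1 + \frac{-5 - \left(-2 - H\right)}{9} = 1 + \frac{-5 + \left(2 + H\right)}{9} = 1 + \frac{-3 + H}{9} = 1 + \left(- \frac{1}{3} + \frac{H}{9}\right) = \frac{2}{3} + \frac{H}{9}$)
$u{\left(C \right)} = 8 - \left(110 + C\right) \left(\frac{2}{3} + \frac{10 C}{9}\right)$ ($u{\left(C \right)} = 8 - \left(C + 110\right) \left(C + \left(\frac{2}{3} + \frac{C}{9}\right)\right) = 8 - \left(110 + C\right) \left(\frac{2}{3} + \frac{10 C}{9}\right)$)
$u{\left(133 \right)} U{\left(-3,-3 + 0 \right)} = \left(- \frac{196}{3} - \frac{147098}{9} - \frac{10 \cdot 133^{2}}{9}\right) \frac{3}{4} = \left(- \frac{196}{3} - \frac{147098}{9} - \frac{176890}{9}\right) \frac{3}{4} = \left(-36064\right) \frac{3}{4} = -27048$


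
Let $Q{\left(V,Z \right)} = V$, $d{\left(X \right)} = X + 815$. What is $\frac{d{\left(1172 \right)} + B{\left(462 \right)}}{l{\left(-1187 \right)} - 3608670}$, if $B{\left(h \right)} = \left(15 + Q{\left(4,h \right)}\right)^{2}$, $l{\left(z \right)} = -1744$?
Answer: $- \frac{1174}{1805207} \approx -0.00065034$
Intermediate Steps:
$d{\left(X \right)} = 815 + X$
$B{\left(h \right)} = 361$ ($B{\left(h \right)} = \left(15 + 4\right)^{2} = 19^{2} = 361$)
$\frac{d{\left(1172 \right)} + B{\left(462 \right)}}{l{\left(-1187 \right)} - 3608670} = \frac{\left(815 + 1172\right) + 361}{-1744 - 3608670} = \frac{1987 + 361}{-3610414} = 2348 \left(- \frac{1}{3610414}\right) = - \frac{1174}{1805207}$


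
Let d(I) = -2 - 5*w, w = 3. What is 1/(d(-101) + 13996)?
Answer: 1/13979 ≈ 7.1536e-5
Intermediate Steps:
d(I) = -17 (d(I) = -2 - 5*3 = -2 - 15 = -17)
1/(d(-101) + 13996) = 1/(-17 + 13996) = 1/13979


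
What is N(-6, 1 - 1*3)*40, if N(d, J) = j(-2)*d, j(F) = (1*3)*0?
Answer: 0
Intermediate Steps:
j(F) = 0 (j(F) = 3*0 = 0)
N(d, J) = 0 (N(d, J) = 0*d = 0)
N(-6, 1 - 1*3)*40 = 0*40 = 0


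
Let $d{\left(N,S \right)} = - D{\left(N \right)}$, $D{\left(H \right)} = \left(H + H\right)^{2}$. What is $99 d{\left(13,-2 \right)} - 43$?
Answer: $-66967$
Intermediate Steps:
$D{\left(H \right)} = 4 H^{2}$ ($D{\left(H \right)} = \left(2 H\right)^{2} = 4 H^{2}$)
$d{\left(N,S \right)} = - 4 N^{2}$
$99 d{\left(13,-2 \right)} - 43 = 99 \left(- 4 \cdot 13^{2}\right) - 43 = 99 \left(\left(-4\right) 169\right) - 43 = 99 \left(-676\right) - 43 = -66924 - 43 = -66967$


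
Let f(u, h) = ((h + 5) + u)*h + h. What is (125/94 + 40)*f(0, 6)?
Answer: 139860/47 ≈ 2975.7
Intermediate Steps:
f(u, h) = h + h*(5 + h + u) (f(u, h) = ((5 + h) + u)*h + h = (5 + h + u)*h + h = h*(5 + h + u) + h = h + h*(5 + h + u))
(125/94 + 40)*f(0, 6) = (125/94 + 40)*(6*(6 + 6 + 0)) = (125*(1/94) + 40)*(6*12) = (125/94 + 40)*72 = (3885/94)*72 = 139860/47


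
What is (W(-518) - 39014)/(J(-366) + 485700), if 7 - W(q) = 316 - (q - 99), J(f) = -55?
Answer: -7988/97129 ≈ -0.082241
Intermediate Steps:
W(q) = -408 + q (W(q) = 7 - (316 - (q - 99)) = 7 - (316 - (-99 + q)) = 7 - (316 + (99 - q)) = 7 - (415 - q) = 7 + (-415 + q) = -408 + q)
(W(-518) - 39014)/(J(-366) + 485700) = ((-408 - 518) - 39014)/(-55 + 485700) = (-926 - 39014)/485645 = -39940*1/485645 = -7988/97129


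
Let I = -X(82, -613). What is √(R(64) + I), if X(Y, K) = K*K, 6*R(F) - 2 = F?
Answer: I*√375758 ≈ 612.99*I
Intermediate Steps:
R(F) = ⅓ + F/6
X(Y, K) = K²
I = -375769 (I = -1*(-613)² = -1*375769 = -375769)
√(R(64) + I) = √((⅓ + (⅙)*64) - 375769) = √((⅓ + 32/3) - 375769) = √(11 - 375769) = √(-375758) = I*√375758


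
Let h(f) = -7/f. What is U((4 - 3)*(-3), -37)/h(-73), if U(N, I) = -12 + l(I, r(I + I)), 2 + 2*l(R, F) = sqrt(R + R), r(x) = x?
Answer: -949/7 + 73*I*sqrt(74)/14 ≈ -135.57 + 44.855*I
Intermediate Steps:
l(R, F) = -1 + sqrt(2)*sqrt(R)/2 (l(R, F) = -1 + sqrt(R + R)/2 = -1 + sqrt(2*R)/2 = -1 + (sqrt(2)*sqrt(R))/2 = -1 + sqrt(2)*sqrt(R)/2)
U(N, I) = -13 + sqrt(2)*sqrt(I)/2 (U(N, I) = -12 + (-1 + sqrt(2)*sqrt(I)/2) = -13 + sqrt(2)*sqrt(I)/2)
U((4 - 3)*(-3), -37)/h(-73) = (-13 + sqrt(2)*sqrt(-37)/2)/((-7/(-73))) = (-13 + sqrt(2)*(I*sqrt(37))/2)/((-7*(-1/73))) = (-13 + I*sqrt(74)/2)/(7/73) = (-13 + I*sqrt(74)/2)*(73/7) = -949/7 + 73*I*sqrt(74)/14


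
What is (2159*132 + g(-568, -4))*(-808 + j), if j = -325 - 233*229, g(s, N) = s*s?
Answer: -33108777880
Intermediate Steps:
g(s, N) = s²
j = -53682 (j = -325 - 53357 = -53682)
(2159*132 + g(-568, -4))*(-808 + j) = (2159*132 + (-568)²)*(-808 - 53682) = (284988 + 322624)*(-54490) = 607612*(-54490) = -33108777880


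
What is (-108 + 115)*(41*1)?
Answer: 287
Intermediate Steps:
(-108 + 115)*(41*1) = 7*41 = 287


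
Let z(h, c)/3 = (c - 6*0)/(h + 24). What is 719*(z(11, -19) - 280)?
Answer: -7087183/35 ≈ -2.0249e+5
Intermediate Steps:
z(h, c) = 3*c/(24 + h) (z(h, c) = 3*((c - 6*0)/(h + 24)) = 3*((c + 0)/(24 + h)) = 3*(c/(24 + h)) = 3*c/(24 + h))
719*(z(11, -19) - 280) = 719*(3*(-19)/(24 + 11) - 280) = 719*(3*(-19)/35 - 280) = 719*(3*(-19)*(1/35) - 280) = 719*(-57/35 - 280) = 719*(-9857/35) = -7087183/35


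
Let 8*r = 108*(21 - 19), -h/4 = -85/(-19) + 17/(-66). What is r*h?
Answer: -95166/209 ≈ -455.34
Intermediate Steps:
h = -10574/627 (h = -4*(-85/(-19) + 17/(-66)) = -4*(-85*(-1/19) + 17*(-1/66)) = -4*(85/19 - 17/66) = -4*5287/1254 = -10574/627 ≈ -16.864)
r = 27 (r = (108*(21 - 19))/8 = (108*2)/8 = (⅛)*216 = 27)
r*h = 27*(-10574/627) = -95166/209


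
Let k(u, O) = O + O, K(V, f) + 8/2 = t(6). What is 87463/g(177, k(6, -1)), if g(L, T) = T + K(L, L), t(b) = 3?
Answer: -87463/3 ≈ -29154.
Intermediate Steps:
K(V, f) = -1 (K(V, f) = -4 + 3 = -1)
k(u, O) = 2*O
g(L, T) = -1 + T (g(L, T) = T - 1 = -1 + T)
87463/g(177, k(6, -1)) = 87463/(-1 + 2*(-1)) = 87463/(-1 - 2) = 87463/(-3) = 87463*(-⅓) = -87463/3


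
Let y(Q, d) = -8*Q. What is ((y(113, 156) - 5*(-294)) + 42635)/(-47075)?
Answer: -43201/47075 ≈ -0.91771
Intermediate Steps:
((y(113, 156) - 5*(-294)) + 42635)/(-47075) = ((-8*113 - 5*(-294)) + 42635)/(-47075) = ((-904 - 1*(-1470)) + 42635)*(-1/47075) = ((-904 + 1470) + 42635)*(-1/47075) = (566 + 42635)*(-1/47075) = 43201*(-1/47075) = -43201/47075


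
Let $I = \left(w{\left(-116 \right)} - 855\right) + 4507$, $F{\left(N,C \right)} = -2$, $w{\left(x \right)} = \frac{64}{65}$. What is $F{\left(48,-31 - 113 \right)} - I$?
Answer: $- \frac{237574}{65} \approx -3655.0$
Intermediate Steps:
$w{\left(x \right)} = \frac{64}{65}$ ($w{\left(x \right)} = 64 \cdot \frac{1}{65} = \frac{64}{65}$)
$I = \frac{237444}{65}$ ($I = \left(\frac{64}{65} - 855\right) + 4507 = - \frac{55511}{65} + 4507 = \frac{237444}{65} \approx 3653.0$)
$F{\left(48,-31 - 113 \right)} - I = -2 - \frac{237444}{65} = - \frac{237574}{65}$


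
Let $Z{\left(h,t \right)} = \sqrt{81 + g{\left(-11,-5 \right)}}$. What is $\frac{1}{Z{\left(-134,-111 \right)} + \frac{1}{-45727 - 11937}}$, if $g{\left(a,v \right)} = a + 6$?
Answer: $\frac{57664}{252710404095} + \frac{6650273792 \sqrt{19}}{252710404095} \approx 0.11471$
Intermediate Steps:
$g{\left(a,v \right)} = 6 + a$
$Z{\left(h,t \right)} = 2 \sqrt{19}$ ($Z{\left(h,t \right)} = \sqrt{81 + \left(6 - 11\right)} = \sqrt{81 - 5} = \sqrt{76} = 2 \sqrt{19}$)
$\frac{1}{Z{\left(-134,-111 \right)} + \frac{1}{-45727 - 11937}} = \frac{1}{2 \sqrt{19} + \frac{1}{-45727 - 11937}} = \frac{1}{2 \sqrt{19} + \frac{1}{-57664}} = \frac{1}{2 \sqrt{19} - \frac{1}{57664}} = \frac{1}{- \frac{1}{57664} + 2 \sqrt{19}}$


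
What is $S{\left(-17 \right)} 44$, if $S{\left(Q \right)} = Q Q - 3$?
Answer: $12584$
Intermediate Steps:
$S{\left(Q \right)} = -3 + Q^{2}$ ($S{\left(Q \right)} = Q^{2} - 3 = -3 + Q^{2}$)
$S{\left(-17 \right)} 44 = \left(-3 + \left(-17\right)^{2}\right) 44 = \left(-3 + 289\right) 44 = 286 \cdot 44 = 12584$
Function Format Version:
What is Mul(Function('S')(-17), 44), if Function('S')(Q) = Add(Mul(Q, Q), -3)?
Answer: 12584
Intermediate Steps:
Function('S')(Q) = Add(-3, Pow(Q, 2)) (Function('S')(Q) = Add(Pow(Q, 2), -3) = Add(-3, Pow(Q, 2)))
Mul(Function('S')(-17), 44) = Mul(Add(-3, Pow(-17, 2)), 44) = Mul(Add(-3, 289), 44) = Mul(286, 44) = 12584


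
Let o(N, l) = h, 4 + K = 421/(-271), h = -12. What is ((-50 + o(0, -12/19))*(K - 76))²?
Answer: 1877617948644/73441 ≈ 2.5566e+7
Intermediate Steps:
K = -1505/271 (K = -4 + 421/(-271) = -4 + 421*(-1/271) = -4 - 421/271 = -1505/271 ≈ -5.5535)
o(N, l) = -12
((-50 + o(0, -12/19))*(K - 76))² = ((-50 - 12)*(-1505/271 - 76))² = (-62*(-22101/271))² = (1370262/271)² = 1877617948644/73441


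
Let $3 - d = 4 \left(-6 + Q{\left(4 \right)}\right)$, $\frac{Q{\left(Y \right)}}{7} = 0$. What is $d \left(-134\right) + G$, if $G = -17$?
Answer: $-3635$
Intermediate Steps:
$Q{\left(Y \right)} = 0$ ($Q{\left(Y \right)} = 7 \cdot 0 = 0$)
$d = 27$ ($d = 3 - 4 \left(-6 + 0\right) = 3 - 4 \left(-6\right) = 3 - -24 = 3 + 24 = 27$)
$d \left(-134\right) + G = 27 \left(-134\right) - 17 = -3618 - 17 = -3635$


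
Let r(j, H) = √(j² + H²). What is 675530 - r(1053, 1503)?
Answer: 675530 - 9*√41578 ≈ 6.7370e+5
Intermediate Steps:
r(j, H) = √(H² + j²)
675530 - r(1053, 1503) = 675530 - √(1503² + 1053²) = 675530 - √(2259009 + 1108809) = 675530 - √3367818 = 675530 - 9*√41578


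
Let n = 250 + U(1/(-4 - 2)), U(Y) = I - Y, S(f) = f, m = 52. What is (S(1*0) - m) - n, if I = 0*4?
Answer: -1813/6 ≈ -302.17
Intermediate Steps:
I = 0
U(Y) = -Y (U(Y) = 0 - Y = -Y)
n = 1501/6 (n = 250 - 1/(-4 - 2) = 250 - 1/(-6) = 250 - 1*(-⅙) = 250 + ⅙ = 1501/6 ≈ 250.17)
(S(1*0) - m) - n = (1*0 - 1*52) - 1*1501/6 = (0 - 52) - 1501/6 = -52 - 1501/6 = -1813/6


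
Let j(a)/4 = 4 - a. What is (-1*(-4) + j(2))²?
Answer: 144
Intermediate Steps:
j(a) = 16 - 4*a (j(a) = 4*(4 - a) = 16 - 4*a)
(-1*(-4) + j(2))² = (-1*(-4) + (16 - 4*2))² = (4 + (16 - 8))² = (4 + 8)² = 12² = 144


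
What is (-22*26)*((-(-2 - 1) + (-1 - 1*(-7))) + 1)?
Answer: -5720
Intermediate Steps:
(-22*26)*((-(-2 - 1) + (-1 - 1*(-7))) + 1) = -572*((-1*(-3) + (-1 + 7)) + 1) = -572*((3 + 6) + 1) = -572*(9 + 1) = -572*10 = -5720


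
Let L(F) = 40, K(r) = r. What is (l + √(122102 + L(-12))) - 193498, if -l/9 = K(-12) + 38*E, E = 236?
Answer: -274102 + √122142 ≈ -2.7375e+5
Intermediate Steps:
l = -80604 (l = -9*(-12 + 38*236) = -9*(-12 + 8968) = -9*8956 = -80604)
(l + √(122102 + L(-12))) - 193498 = (-80604 + √(122102 + 40)) - 193498 = (-80604 + √122142) - 193498 = -274102 + √122142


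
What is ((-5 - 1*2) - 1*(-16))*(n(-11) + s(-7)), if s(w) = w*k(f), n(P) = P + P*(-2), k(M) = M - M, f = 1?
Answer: 99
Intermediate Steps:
k(M) = 0
n(P) = -P (n(P) = P - 2*P = -P)
s(w) = 0 (s(w) = w*0 = 0)
((-5 - 1*2) - 1*(-16))*(n(-11) + s(-7)) = ((-5 - 1*2) - 1*(-16))*(-1*(-11) + 0) = ((-5 - 2) + 16)*(11 + 0) = (-7 + 16)*11 = 9*11 = 99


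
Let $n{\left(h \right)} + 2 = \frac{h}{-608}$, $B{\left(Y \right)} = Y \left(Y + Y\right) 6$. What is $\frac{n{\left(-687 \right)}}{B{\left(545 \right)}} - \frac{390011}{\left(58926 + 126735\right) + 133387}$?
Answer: $- \frac{5560465939571}{4548731145600} \approx -1.2224$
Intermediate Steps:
$B{\left(Y \right)} = 12 Y^{2}$ ($B{\left(Y \right)} = Y 2 Y 6 = 2 Y^{2} \cdot 6 = 12 Y^{2}$)
$n{\left(h \right)} = -2 - \frac{h}{608}$ ($n{\left(h \right)} = -2 + \frac{h}{-608} = -2 + h \left(- \frac{1}{608}\right) = -2 - \frac{h}{608}$)
$\frac{n{\left(-687 \right)}}{B{\left(545 \right)}} - \frac{390011}{\left(58926 + 126735\right) + 133387} = \frac{-2 - - \frac{687}{608}}{12 \cdot 545^{2}} - \frac{390011}{\left(58926 + 126735\right) + 133387} = \frac{-2 + \frac{687}{608}}{12 \cdot 297025} - \frac{390011}{185661 + 133387} = - \frac{529}{608 \cdot 3564300} - \frac{390011}{319048} = \left(- \frac{529}{608}\right) \frac{1}{3564300} - \frac{390011}{319048} = - \frac{529}{2167094400} - \frac{390011}{319048} = - \frac{5560465939571}{4548731145600}$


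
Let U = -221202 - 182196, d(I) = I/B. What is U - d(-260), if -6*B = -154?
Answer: -31060866/77 ≈ -4.0339e+5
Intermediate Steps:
B = 77/3 (B = -1/6*(-154) = 77/3 ≈ 25.667)
d(I) = 3*I/77 (d(I) = I/(77/3) = I*(3/77) = 3*I/77)
U = -403398
U - d(-260) = -403398 - 3*(-260)/77 = -403398 - 1*(-780/77) = -403398 + 780/77 = -31060866/77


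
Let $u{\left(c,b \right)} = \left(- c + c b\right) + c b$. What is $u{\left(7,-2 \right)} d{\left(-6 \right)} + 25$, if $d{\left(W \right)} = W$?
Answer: $235$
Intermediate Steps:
$u{\left(c,b \right)} = - c + 2 b c$ ($u{\left(c,b \right)} = \left(- c + b c\right) + b c = - c + 2 b c$)
$u{\left(7,-2 \right)} d{\left(-6 \right)} + 25 = 7 \left(-1 + 2 \left(-2\right)\right) \left(-6\right) + 25 = 7 \left(-1 - 4\right) \left(-6\right) + 25 = 7 \left(-5\right) \left(-6\right) + 25 = \left(-35\right) \left(-6\right) + 25 = 210 + 25 = 235$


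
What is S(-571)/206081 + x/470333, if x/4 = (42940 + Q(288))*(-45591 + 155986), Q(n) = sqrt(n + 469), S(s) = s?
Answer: 3907593319701057/96926694973 + 441580*sqrt(757)/470333 ≈ 40341.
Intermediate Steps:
Q(n) = sqrt(469 + n)
x = 18961445200 + 441580*sqrt(757) (x = 4*((42940 + sqrt(469 + 288))*(-45591 + 155986)) = 4*((42940 + sqrt(757))*110395) = 4*(4740361300 + 110395*sqrt(757)) = 18961445200 + 441580*sqrt(757) ≈ 1.8974e+10)
S(-571)/206081 + x/470333 = -571/206081 + (18961445200 + 441580*sqrt(757))/470333 = -571*1/206081 + (18961445200 + 441580*sqrt(757))*(1/470333) = -571/206081 + (18961445200/470333 + 441580*sqrt(757)/470333) = 3907593319701057/96926694973 + 441580*sqrt(757)/470333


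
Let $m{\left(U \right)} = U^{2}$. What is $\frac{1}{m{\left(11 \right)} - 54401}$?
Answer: $- \frac{1}{54280} \approx -1.8423 \cdot 10^{-5}$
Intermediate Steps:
$\frac{1}{m{\left(11 \right)} - 54401} = \frac{1}{11^{2} - 54401} = \frac{1}{121 - 54401} = \frac{1}{-54280} = - \frac{1}{54280}$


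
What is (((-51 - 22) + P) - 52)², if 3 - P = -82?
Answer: 1600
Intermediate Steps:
P = 85 (P = 3 - 1*(-82) = 3 + 82 = 85)
(((-51 - 22) + P) - 52)² = (((-51 - 22) + 85) - 52)² = ((-73 + 85) - 52)² = (12 - 52)² = (-40)² = 1600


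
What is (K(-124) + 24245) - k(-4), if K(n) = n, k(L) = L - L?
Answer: 24121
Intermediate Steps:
k(L) = 0
(K(-124) + 24245) - k(-4) = (-124 + 24245) - 1*0 = 24121 + 0 = 24121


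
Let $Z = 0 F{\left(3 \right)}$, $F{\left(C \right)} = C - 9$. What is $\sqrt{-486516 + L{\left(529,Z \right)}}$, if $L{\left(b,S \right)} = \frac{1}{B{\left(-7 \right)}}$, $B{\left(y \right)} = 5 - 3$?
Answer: $\frac{i \sqrt{1946062}}{2} \approx 697.51 i$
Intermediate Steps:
$F{\left(C \right)} = -9 + C$
$Z = 0$ ($Z = 0 \left(-9 + 3\right) = 0 \left(-6\right) = 0$)
$B{\left(y \right)} = 2$ ($B{\left(y \right)} = 5 - 3 = 2$)
$L{\left(b,S \right)} = \frac{1}{2}$
$\sqrt{-486516 + L{\left(529,Z \right)}} = \sqrt{-486516 + \frac{1}{2}} = \sqrt{- \frac{973031}{2}} = \frac{i \sqrt{1946062}}{2}$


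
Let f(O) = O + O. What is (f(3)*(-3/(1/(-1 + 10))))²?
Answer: 26244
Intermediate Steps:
f(O) = 2*O
(f(3)*(-3/(1/(-1 + 10))))² = ((2*3)*(-3/(1/(-1 + 10))))² = (6*(-3/(1/9)))² = (6*(-3/⅑))² = (6*(-3*9))² = (6*(-27))² = (-162)² = 26244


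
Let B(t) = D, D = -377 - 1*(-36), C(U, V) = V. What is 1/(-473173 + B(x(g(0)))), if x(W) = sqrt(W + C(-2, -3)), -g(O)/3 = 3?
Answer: -1/473514 ≈ -2.1119e-6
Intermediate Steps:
g(O) = -9 (g(O) = -3*3 = -9)
x(W) = sqrt(-3 + W) (x(W) = sqrt(W - 3) = sqrt(-3 + W))
D = -341 (D = -377 + 36 = -341)
B(t) = -341
1/(-473173 + B(x(g(0)))) = 1/(-473173 - 341) = 1/(-473514) = -1/473514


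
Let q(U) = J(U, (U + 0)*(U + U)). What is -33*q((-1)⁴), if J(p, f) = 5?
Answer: -165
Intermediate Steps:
q(U) = 5
-33*q((-1)⁴) = -33*5 = -165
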